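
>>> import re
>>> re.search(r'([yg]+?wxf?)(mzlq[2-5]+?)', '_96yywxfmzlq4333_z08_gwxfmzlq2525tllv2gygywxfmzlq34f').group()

Pattern: one or more of one of [yg] (lazy), then the literal 'wx', then optionally a literal 'f' (captured); then the literal 'm', then the literal 'zlq', then one or more of a character in [2-5] (lazy) (captured).
`re.search` tries every starting position until one works.
The match spans [3:13] → 'yywxfmzlq4'.
Captured: group 1 = 'yywxf', group 2 = 'mzlq4'.

'yywxfmzlq4'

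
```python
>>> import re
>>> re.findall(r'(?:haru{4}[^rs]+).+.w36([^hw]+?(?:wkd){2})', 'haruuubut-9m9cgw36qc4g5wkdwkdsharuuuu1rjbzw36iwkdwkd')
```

Pattern: the literal 'har', then exactly 4 of the literal 'u', then one or more of any character except [rs] (non-capturing group); then one or more of any character; then any character, then the literal 'w36'; then one or more of any character except [hw] (lazy), then the literal 'wkd' repeated 2 times (captured).
Because there's exactly one group, `findall` drops the full match and keeps group 1 from the one hit.

['iwkdwkd']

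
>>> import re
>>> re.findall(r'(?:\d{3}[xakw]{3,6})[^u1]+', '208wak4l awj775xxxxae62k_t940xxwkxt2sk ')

This matches exactly 3 of a digit, then 3 to 6 of one of [xakw] (non-capturing group); then one or more of any character except [u1].
Matches: at [0:39] → '208wak4l awj775xxxxae62k_t940xxwkxt2sk '.
Since nothing is captured, `findall` lists the 1 matched substring directly.

['208wak4l awj775xxxxae62k_t940xxwkxt2sk ']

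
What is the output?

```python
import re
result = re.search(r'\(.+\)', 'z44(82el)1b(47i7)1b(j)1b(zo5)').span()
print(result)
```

(3, 29)

`re.search` scans for the first position where the pattern succeeds.
The match spans [3:29] → '(82el)1b(47i7)1b(j)1b(zo5)'.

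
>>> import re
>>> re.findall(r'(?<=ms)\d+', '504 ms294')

The lookaround is zero-width — it requires the adjacent text to match without consuming it, so the asserted text isn't part of the match.
`findall` yields the raw match text (1 of them) because the pattern has no groups.

['294']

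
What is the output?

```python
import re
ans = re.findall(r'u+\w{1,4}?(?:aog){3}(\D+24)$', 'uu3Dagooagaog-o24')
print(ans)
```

[]

The pattern matches one or more of a literal 'u', then 1 to 4 of a word character (lazy), then the literal 'aog' repeated 3 times; then one or more of a non-digit, then the literal '24' (captured); then anchored at the end.
Because there's exactly one group, `findall` drops the full match and keeps group 1 from each hit.
Nothing in the string satisfies the pattern, so the list is empty.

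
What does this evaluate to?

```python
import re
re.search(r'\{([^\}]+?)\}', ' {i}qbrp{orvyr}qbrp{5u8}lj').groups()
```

('i',)

The match spans [1:4] → '{i}'.
Captured: group 1 = 'i'.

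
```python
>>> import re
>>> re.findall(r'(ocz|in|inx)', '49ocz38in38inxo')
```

Alternation isn't longest-match — the leftmost alternative that fits at this position is chosen.
One capturing group, so `findall` returns just the captured substring from each match — 3 in all.

['ocz', 'in', 'in']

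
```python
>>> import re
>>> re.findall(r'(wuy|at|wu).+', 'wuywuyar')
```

Alternation isn't longest-match — the leftmost alternative that fits at this position is chosen.
Matches: at [0:8] match 'wuywuyar', group 1 = 'wuy'.
`findall` collects group 1 from the one match (1 total).

['wuy']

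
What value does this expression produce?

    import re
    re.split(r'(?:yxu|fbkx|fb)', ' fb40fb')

Each match becomes a cut point; 3 segments remain.

[' ', '40', '']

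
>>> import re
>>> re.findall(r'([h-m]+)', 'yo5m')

This matches one or more of a character in [h-m] (captured).
One capturing group, so `findall` returns just the captured substring from the one match — 1 in all.

['m']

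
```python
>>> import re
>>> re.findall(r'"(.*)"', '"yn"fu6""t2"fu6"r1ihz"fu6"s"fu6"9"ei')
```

Because there's exactly one group, `findall` drops the full match and keeps group 1 from the one hit.

['yn"fu6""t2"fu6"r1ihz"fu6"s"fu6"9']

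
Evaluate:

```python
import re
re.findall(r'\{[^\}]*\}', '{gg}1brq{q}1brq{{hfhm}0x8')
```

['{gg}', '{q}', '{{hfhm}']

With no groups in the pattern, `findall` gives back each whole match — 3 here.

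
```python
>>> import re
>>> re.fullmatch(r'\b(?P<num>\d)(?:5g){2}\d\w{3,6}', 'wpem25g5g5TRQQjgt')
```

`re.fullmatch` requires the pattern to consume the entire string.
Here the string isn't matched end-to-end, so the call returns None.

None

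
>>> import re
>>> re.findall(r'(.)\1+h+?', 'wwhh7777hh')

['w', '7']

`\1` is not a pattern — it's the concrete string captured by group 1, re-applied verbatim.
Scanning left to right: at [0:3] match 'wwh', group 1 = 'w'; at [4:9] match '7777h', group 1 = '7'.
`findall` collects group 1 from each match (2 total).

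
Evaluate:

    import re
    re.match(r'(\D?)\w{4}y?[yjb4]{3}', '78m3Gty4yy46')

This matches optionally a non-digit (captured); then exactly 4 of a word character, then optionally the literal 'y', then exactly 3 of one of [yjb4].
With `match`, the pattern is implicitly anchored at the beginning.
Here the string doesn't start with a match, so the call returns None.

None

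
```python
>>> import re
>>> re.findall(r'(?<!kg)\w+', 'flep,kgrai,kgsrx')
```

The negative lookahead/lookbehind blocks any match where the forbidden context is present.
Since nothing is captured, `findall` lists the 3 matched substrings directly.

['flep', 'kgrai', 'kgsrx']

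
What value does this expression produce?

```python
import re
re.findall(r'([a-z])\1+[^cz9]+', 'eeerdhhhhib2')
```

The backreference `\1` re-matches whatever the first group consumed, character for character.
Scanning left to right: at [0:12] match 'eeerdhhhhib2', group 1 = 'e'.
Because there's exactly one group, `findall` drops the full match and keeps group 1 from the one hit.

['e']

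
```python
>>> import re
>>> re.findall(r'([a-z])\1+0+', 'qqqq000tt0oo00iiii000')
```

['q', 't', 'o', 'i']

A backreference is literal: `\1` must see the identical characters the first group matched.
`findall` collects group 1 from each match (4 total).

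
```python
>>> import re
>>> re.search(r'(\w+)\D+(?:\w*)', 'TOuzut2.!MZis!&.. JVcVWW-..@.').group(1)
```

The match spans [0:29] → 'TOuzut2.!MZis!&.. JVcVWW-..@.'.
Captured: group 1 = 'TOuzut2'.

'TOuzut2'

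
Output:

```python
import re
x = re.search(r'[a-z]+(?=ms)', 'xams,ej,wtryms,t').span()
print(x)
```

(0, 2)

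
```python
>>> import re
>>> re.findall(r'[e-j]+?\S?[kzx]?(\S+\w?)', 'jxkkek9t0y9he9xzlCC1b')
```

['kek9t0y9he9xzlCC1b']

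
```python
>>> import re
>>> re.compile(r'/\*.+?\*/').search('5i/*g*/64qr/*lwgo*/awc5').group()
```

Lazy quantifiers expand one character at a time until the remainder of the pattern can match.
`search` walks the string left to right and returns the first match it finds.
The match spans [2:7] → '/*g*/'.

'/*g*/'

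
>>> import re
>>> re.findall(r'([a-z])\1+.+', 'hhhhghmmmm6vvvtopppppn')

['h']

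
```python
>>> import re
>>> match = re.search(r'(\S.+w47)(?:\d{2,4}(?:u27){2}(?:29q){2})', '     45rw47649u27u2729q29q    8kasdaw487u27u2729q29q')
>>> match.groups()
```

The pattern matches a non-whitespace character, then one or more of any character, then the literal 'w47' (captured); then 2 to 4 of a digit, then the literal 'u27' repeated 2 times, then the literal '29q' repeated 2 times (non-capturing group).
Unlike `match`, `search` isn't anchored — it looks for the pattern anywhere in the string.
The match spans [5:26] → '45rw47649u27u2729q29q'.
Captured: group 1 = '45rw47'.

('45rw47',)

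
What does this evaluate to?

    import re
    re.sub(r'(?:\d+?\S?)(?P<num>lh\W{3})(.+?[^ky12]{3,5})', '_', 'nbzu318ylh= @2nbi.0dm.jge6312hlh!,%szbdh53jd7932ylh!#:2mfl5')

'nbzu_dm.jge_3jd_'

Because the quantifier is non-greedy, it stops expanding at the earliest point where the rest of the pattern can succeed.
`sub` substitutes '_' at each match site.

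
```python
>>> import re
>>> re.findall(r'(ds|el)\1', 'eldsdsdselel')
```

['ds', 'el']

After group 1 captures some text, `\1` only succeeds where that same text appears again.
Scanning left to right: at [2:6] match 'dsds', group 1 = 'ds'; at [8:12] match 'elel', group 1 = 'el'.
One capturing group, so `findall` returns just the captured substring from each match — 2 in all.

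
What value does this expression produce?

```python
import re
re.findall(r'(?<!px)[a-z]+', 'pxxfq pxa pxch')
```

`(?!…)`/`(?<!…)` only lets a position through if the neighbouring text does NOT match; no characters are consumed.
Since nothing is captured, `findall` lists the 3 matched substrings directly.

['pxxfq', 'pxa', 'pxch']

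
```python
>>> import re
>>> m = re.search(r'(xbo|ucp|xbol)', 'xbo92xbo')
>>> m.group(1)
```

Unlike `match`, `search` isn't anchored — it looks for the pattern anywhere in the string.
The match spans [0:3] → 'xbo'.
Captured: group 1 = 'xbo'.

'xbo'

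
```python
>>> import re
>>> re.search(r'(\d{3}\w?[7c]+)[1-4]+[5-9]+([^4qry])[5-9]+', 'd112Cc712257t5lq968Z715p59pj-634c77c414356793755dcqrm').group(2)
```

't'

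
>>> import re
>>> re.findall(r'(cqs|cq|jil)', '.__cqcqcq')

['cq', 'cq', 'cq']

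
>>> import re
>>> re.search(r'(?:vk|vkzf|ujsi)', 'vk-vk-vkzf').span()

The match spans [0:2] → 'vk'.

(0, 2)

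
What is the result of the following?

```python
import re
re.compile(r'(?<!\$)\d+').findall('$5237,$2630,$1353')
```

['237', '630', '353']

Because the assertion is negative and zero-width, positions next to the forbidden text are skipped.
No capturing groups, so `findall` returns the 3 full match strings.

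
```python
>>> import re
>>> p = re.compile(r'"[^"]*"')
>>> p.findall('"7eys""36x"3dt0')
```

['"7eys"', '"36x"']

Scanning left to right: at [0:6] → '"7eys"'; at [6:11] → '"36x"'.
With no groups in the pattern, `findall` gives back each whole match — 2 here.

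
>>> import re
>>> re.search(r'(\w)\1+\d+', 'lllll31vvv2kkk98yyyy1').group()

'lllll31'

`\1` is not a pattern — it's the concrete string captured by group 1, re-applied verbatim.
`search` walks the string left to right and returns the first match it finds.
The match spans [0:7] → 'lllll31'.
Captured: group 1 = 'l'.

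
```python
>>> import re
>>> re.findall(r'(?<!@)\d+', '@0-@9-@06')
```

The negative lookahead/lookbehind blocks any match where the forbidden context is present.
No capturing groups, so `findall` returns the 1 full match string.

['6']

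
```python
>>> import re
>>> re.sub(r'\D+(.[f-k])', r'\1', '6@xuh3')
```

Pattern: one or more of a non-digit; then any character, then a character in [f-k] (captured).
Matches: at [1:5] → '@xuh'.
`\1` in the replacement pulls in group 1's text for each match.

'6uh3'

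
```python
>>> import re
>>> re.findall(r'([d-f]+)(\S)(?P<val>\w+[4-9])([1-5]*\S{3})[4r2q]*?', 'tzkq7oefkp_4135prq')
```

[('ef', 'k', 'p_4135', 'prq')]

The pattern matches one or more of a character in [d-f] (captured); then a non-whitespace character (captured); then one or more of a word character, then a character in [4-9] (captured as 'val'); then zero or more of a character in [1-5], then exactly 3 of a non-whitespace character (captured); then zero or more of one of [4r2q] (lazy).
Walking the string: at [6:18] match 'efkp_4135prq', groups = ('ef', 'k', 'p_4135', 'prq').
4 groups means the one result is a tuple of 4 captured strings — 1 here.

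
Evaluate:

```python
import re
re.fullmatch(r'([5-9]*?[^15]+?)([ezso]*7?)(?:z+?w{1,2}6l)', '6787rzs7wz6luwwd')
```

None

This matches zero or more of a character in [5-9] (lazy), then one or more of any character except [15] (lazy) (captured); then zero or more of one of [ezso], then optionally a literal '7' (captured); then one or more of the literal 'z' (lazy), then 1 to 2 of the literal 'w', then the literal '6l' (non-capturing group).
`re.fullmatch` requires the pattern to consume the entire string.
Here the string isn't matched end-to-end, so the call returns None.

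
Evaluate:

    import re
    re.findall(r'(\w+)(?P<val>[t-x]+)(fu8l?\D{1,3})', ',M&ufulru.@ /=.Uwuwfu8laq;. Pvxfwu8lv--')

This matches one or more of a word character (captured); then one or more of a character in [t-x] (captured as 'val'); then the literal 'fu8', then optionally a literal 'l', then 1 to 3 of a non-digit (captured).
Scanning left to right: at [15:26] match 'Uwuwfu8laq;', groups = ('Uwu', 'w', 'fu8laq;').
3 groups means the one result is a tuple of 3 captured strings — 1 here.

[('Uwu', 'w', 'fu8laq;')]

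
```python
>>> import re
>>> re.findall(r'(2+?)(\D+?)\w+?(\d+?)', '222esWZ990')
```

A `+?`/`*?`/`{m,n}?` starts at its minimum and grows only as far as needed for what follows to match.
3 groups means the one result is a tuple of 3 captured strings — 1 here.

[('222', 'e', '9')]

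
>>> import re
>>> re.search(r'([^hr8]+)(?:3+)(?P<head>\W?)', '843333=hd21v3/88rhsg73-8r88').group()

The match spans [1:7] → '43333='.

'43333='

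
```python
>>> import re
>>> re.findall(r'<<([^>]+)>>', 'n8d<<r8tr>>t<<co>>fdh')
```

['r8tr', 'co']

Scanning left to right: at [3:11] match '<<r8tr>>', group 1 = 'r8tr'; at [12:18] match '<<co>>', group 1 = 'co'.
One capturing group, so `findall` returns just the captured substring from each match — 2 in all.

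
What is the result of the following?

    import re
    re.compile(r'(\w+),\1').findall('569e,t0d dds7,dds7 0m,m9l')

`\1` is not a pattern — it's the concrete string captured by group 1, re-applied verbatim.
`findall` collects group 1 from each match (2 total).

['dds7', 'm']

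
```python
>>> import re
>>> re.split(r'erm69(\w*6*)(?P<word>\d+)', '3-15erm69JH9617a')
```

['3-15', 'JH961', '7', 'a']

Pattern: the literal 'erm', then the literal '69'; then zero or more of a word character, then zero or more of a literal '6' (captured); then one or more of a digit (captured as 'word').
Matches to split on: at [4:15] → 'erm69JH9617'.
Because the pattern has a capturing group, `split` also inserts each captured text between the pieces.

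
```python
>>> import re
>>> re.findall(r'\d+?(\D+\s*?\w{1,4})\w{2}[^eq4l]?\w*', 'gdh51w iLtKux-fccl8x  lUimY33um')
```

The pattern matches one or more of a digit (lazy); then one or more of a non-digit, then zero or more of whitespace (lazy), then 1 to 4 of a word character (captured); then exactly 2 of a word character, then optionally any character except [eq4l], then zero or more of a word character.
Scanning left to right: at [3:21] match '51w iLtKux-fccl8x ', group 1 = 'w iLtKux-fccl'.
Because there's exactly one group, `findall` drops the full match and keeps group 1 from the one hit.

['w iLtKux-fccl']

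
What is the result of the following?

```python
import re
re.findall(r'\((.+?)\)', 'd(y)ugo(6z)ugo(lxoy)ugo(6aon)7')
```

['y', '6z', 'lxoy', '6aon']

With the lazy modifier that quantifier settles for the fewest repetitions that let the rest of the pattern succeed (the atoms after it are unaffected and can still be greedy).
`findall` collects group 1 from each match (4 total).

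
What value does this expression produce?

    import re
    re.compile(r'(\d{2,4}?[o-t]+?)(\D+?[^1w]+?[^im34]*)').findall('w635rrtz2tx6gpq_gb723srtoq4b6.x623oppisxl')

[('635r', 'rtz2tx6gpq_gb72'), ('623o', 'pp')]

The pattern matches 2 to 4 of a digit (lazy), then one or more of a character in [o-t] (lazy) (captured); then one or more of a non-digit (lazy), then one or more of any character except [1w] (lazy), then zero or more of any character except [im34] (captured).
Because the quantifier is non-greedy, it stops expanding at the earliest point where the rest of the pattern can succeed.
Walking the string: at [1:20] match '635rrtz2tx6gpq_gb72', groups = ('635r', 'rtz2tx6gpq_gb72'); at [31:37] match '623opp', groups = ('623o', 'pp').
Multiple groups make `findall` return tuples — one 2-tuple for each match.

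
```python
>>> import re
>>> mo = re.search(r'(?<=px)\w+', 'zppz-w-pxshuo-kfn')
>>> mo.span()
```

(9, 13)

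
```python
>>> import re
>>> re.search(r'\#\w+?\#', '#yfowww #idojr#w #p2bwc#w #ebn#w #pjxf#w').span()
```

Unlike `match`, `search` isn't anchored — it looks for the pattern anywhere in the string.
The match spans [8:15] → '#idojr#'.

(8, 15)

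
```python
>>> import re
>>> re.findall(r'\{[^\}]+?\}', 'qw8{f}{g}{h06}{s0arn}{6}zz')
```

Scanning left to right: at [3:6] → '{f}'; at [6:9] → '{g}'; at [9:14] → '{h06}'; at [14:21] → '{s0arn}'; at [21:24] → '{6}'.
`findall` yields the raw match text (5 of them) because the pattern has no groups.

['{f}', '{g}', '{h06}', '{s0arn}', '{6}']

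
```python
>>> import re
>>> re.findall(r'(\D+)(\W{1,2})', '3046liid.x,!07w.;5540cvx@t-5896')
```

`findall` packs the 2 group values into a tuple for every match.

[('liid.x,', '!'), ('w.', ';'), ('cvx@t', '-')]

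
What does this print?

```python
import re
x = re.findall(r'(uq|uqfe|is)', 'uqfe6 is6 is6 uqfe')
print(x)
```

Alternation isn't longest-match — the leftmost alternative that fits at this position is chosen.
Scanning left to right: at [0:2] match 'uq', group 1 = 'uq'; at [6:8] match 'is', group 1 = 'is'; at [10:12] match 'is', group 1 = 'is'; at [14:16] match 'uq', group 1 = 'uq'.
One capturing group, so `findall` returns just the captured substring from each match — 4 in all.

['uq', 'is', 'is', 'uq']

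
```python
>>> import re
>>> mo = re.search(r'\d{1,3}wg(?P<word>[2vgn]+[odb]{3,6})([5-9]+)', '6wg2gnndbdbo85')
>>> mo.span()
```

The match spans [0:14] → '6wg2gnndbdbo85'.

(0, 14)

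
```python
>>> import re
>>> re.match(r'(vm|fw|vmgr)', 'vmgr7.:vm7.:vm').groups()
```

Alternation isn't longest-match — the leftmost alternative that fits at this position is chosen.
`match` is anchored at position 0; if the pattern doesn't fit there, it returns None.
The match spans [0:2] → 'vm'.
Captured: group 1 = 'vm'.

('vm',)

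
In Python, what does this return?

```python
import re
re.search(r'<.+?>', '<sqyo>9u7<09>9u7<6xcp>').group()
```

'<sqyo>'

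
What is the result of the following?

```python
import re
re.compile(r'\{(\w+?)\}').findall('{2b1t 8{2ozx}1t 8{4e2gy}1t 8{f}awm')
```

Matches: at [7:13] match '{2ozx}', group 1 = '2ozx'; at [17:24] match '{4e2gy}', group 1 = '4e2gy'; at [28:31] match '{f}', group 1 = 'f'.
One capturing group, so `findall` returns just the captured substring from each match — 3 in all.

['2ozx', '4e2gy', 'f']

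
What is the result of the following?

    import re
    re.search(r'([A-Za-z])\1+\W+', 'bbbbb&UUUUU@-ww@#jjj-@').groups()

The match spans [0:6] → 'bbbbb&'.
Captured: group 1 = 'b'.

('b',)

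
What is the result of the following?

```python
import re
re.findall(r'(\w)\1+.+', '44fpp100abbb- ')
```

The backreference `\1` re-matches whatever the first group consumed, character for character.
Matches: at [0:14] match '44fpp100abbb- ', group 1 = '4'.
With a single group, `findall` returns only what that group captured — 1 item.

['4']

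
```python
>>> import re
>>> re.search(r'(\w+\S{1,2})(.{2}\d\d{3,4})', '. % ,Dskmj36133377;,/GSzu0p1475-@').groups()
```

('Dskmj36', '133377')

This matches one or more of a word character, then 1 to 2 of a non-whitespace character (captured); then exactly 2 of any character, then a digit, then 3 to 4 of a digit (captured).
`re.search` tries every starting position until one works.
The match spans [5:18] → 'Dskmj36133377'.
Captured: group 1 = 'Dskmj36', group 2 = '133377'.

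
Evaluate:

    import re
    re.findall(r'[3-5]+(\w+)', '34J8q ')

['J8q']

Because there's exactly one group, `findall` drops the full match and keeps group 1 from the one hit.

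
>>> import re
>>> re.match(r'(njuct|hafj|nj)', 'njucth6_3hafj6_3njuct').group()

'njuct'

Branches in `(...|...)` are attempted left-to-right; the first branch that allows the whole pattern to succeed is taken.
`match` is anchored at position 0; if the pattern doesn't fit there, it returns None.
The match spans [0:5] → 'njuct'.
Captured: group 1 = 'njuct'.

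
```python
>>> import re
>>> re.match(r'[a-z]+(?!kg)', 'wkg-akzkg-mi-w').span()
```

Because the assertion is negative and zero-width, positions next to the forbidden text are skipped.
`re.match` won't scan ahead — the pattern has to work from the very first character.
The match spans [0:3] → 'wkg'.

(0, 3)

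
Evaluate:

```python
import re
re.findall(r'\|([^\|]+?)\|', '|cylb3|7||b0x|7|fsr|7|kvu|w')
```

['cylb3', 'b0x', 'fsr', 'kvu']

Because there's exactly one group, `findall` drops the full match and keeps group 1 from each hit.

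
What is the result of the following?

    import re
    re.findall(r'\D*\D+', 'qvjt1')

['qvjt']

Pattern: zero or more of a non-digit; then one or more of a non-digit.
Scanning left to right: at [0:4] → 'qvjt'.
`findall` yields the raw match text (1 of them) because the pattern has no groups.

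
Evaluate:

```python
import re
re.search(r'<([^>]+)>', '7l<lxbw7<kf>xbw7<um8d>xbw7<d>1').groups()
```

('lxbw7<kf',)

`re.search` tries every starting position until one works.
The match spans [2:12] → '<lxbw7<kf>'.
Captured: group 1 = 'lxbw7<kf'.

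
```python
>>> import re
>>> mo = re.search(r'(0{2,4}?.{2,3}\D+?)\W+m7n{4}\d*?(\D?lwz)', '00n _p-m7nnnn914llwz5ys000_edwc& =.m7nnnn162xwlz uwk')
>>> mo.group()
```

'00n _p-m7nnnn914llwz'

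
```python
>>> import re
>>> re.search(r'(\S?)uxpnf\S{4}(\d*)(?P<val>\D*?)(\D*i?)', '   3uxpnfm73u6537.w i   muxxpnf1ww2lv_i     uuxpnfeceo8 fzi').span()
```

(3, 31)

The match spans [3:31] → '3uxpnfm73u6537.w i   muxxpnf'.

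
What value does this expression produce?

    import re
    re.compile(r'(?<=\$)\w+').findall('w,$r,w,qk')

['r']

The lookaround is zero-width — it requires the adjacent text to match without consuming it, so the asserted text isn't part of the match.
Walking the string: at [3:4] → 'r'.
With no groups in the pattern, `findall` gives back each whole match — 1 here.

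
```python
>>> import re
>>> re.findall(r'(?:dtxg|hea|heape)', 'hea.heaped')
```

Alternation tries branches left to right and keeps the first one that lets the overall match succeed at that position.
Scanning left to right: at [0:3] → 'hea'; at [4:7] → 'hea'.
With no groups in the pattern, `findall` gives back each whole match — 2 here.

['hea', 'hea']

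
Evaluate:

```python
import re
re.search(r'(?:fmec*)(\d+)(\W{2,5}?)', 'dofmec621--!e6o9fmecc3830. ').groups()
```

('621', '--')

This matches the literal 'fme', then zero or more of the literal 'c' (non-capturing group); then one or more of a digit (captured); then 2 to 5 of a non-word character (lazy) (captured).
A non-greedy quantifier consumes as few characters as it can — just enough that the remainder of the pattern still matches from where it stops; whatever follows it matches normally.
`re.search` tries every starting position until one works.
The match spans [2:11] → 'fmec621--'.
Captured: group 1 = '621', group 2 = '--'.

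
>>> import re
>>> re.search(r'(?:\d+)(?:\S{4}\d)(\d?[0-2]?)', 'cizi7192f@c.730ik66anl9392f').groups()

('30',)

The match spans [4:15] → '7192f@c.730'.
Captured: group 1 = '30'.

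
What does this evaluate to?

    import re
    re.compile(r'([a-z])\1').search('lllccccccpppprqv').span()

(0, 2)

After group 1 captures some text, `\1` only succeeds where that same text appears again.
The match spans [0:2] → 'll'.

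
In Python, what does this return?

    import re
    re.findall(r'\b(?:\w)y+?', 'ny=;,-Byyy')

['ny', 'By']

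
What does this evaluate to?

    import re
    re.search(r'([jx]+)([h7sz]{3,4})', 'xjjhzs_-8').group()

'xjjhzs'

Pattern: one or more of one of [jx] (captured); then 3 to 4 of one of [h7sz] (captured).
Unlike `match`, `search` isn't anchored — it looks for the pattern anywhere in the string.
The match spans [0:6] → 'xjjhzs'.
Captured: group 1 = 'xjj', group 2 = 'hzs'.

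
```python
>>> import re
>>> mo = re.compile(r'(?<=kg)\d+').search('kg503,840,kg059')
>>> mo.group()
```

Lookahead/lookbehind check context without consuming it, so the matched span excludes the asserted characters.
`re.search` tries every starting position until one works.
The match spans [2:5] → '503'.

'503'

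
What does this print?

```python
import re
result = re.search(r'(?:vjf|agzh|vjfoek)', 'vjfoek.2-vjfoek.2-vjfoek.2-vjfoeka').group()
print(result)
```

vjf

Branches in `(...|...)` are attempted left-to-right; the first branch that allows the whole pattern to succeed is taken.
Unlike `match`, `search` isn't anchored — it looks for the pattern anywhere in the string.
The match spans [0:3] → 'vjf'.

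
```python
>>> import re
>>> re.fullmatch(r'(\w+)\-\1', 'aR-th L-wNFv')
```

`re.fullmatch` is like wrapping the pattern in `^…$` (in single-line mode).
Here the pattern can't cover the whole string, so the call returns None.

None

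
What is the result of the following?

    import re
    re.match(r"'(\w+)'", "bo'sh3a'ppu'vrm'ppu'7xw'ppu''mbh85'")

None

With `match`, the pattern is implicitly anchored at the beginning.
Here position 0 doesn't satisfy it, so the call returns None.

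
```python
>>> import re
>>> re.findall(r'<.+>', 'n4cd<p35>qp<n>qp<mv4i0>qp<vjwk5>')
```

['<p35>qp<n>qp<mv4i0>qp<vjwk5>']

Walking the string: at [4:32] → '<p35>qp<n>qp<mv4i0>qp<vjwk5>'.
With no groups in the pattern, `findall` gives back each whole match — 1 here.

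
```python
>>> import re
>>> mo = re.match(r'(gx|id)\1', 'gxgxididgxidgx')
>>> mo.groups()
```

('gx',)

`\1` has to match the exact text group 1 already captured.
`match` is anchored at position 0; if the pattern doesn't fit there, it returns None.
The match spans [0:4] → 'gxgx'.
Captured: group 1 = 'gx'.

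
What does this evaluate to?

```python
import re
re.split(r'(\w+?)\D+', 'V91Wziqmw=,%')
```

['', 'V91', '']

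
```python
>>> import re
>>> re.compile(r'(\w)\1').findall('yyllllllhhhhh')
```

['y', 'l', 'l', 'l', 'h', 'h']

After group 1 captures some text, `\1` only succeeds where that same text appears again.
Matches: at [0:2] match 'yy', group 1 = 'y'; at [2:4] match 'll', group 1 = 'l'; at [4:6] match 'll', group 1 = 'l'; at [6:8] match 'll', group 1 = 'l'; at [8:10] match 'hh', group 1 = 'h'; ….
Because there's exactly one group, `findall` drops the full match and keeps group 1 from each hit.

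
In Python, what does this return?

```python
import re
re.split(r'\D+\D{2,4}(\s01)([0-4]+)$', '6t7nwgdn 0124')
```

The group in the pattern means `split` returns the separators' captures alongside the pieces.

['6t7', ' 01', '24', '']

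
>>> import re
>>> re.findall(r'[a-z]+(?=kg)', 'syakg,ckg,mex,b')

['sya', 'c']

The `(?=…)`/`(?<=…)` assertion just peeks at neighbouring text; it doesn't advance the match position.
With no groups in the pattern, `findall` gives back each whole match — 2 here.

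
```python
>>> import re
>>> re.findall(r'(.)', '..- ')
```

This matches any character (captured).
`findall` collects group 1 from each match (4 total).

['.', '.', '-', ' ']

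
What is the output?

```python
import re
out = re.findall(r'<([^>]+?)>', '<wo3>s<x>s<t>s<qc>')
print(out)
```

Walking the string: at [0:5] match '<wo3>', group 1 = 'wo3'; at [6:9] match '<x>', group 1 = 'x'; at [10:13] match '<t>', group 1 = 't'; at [14:18] match '<qc>', group 1 = 'qc'.
With a single group, `findall` returns only what that group captured — 4 items.

['wo3', 'x', 't', 'qc']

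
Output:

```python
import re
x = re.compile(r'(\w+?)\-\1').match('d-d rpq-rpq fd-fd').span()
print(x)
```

With `match`, the pattern is implicitly anchored at the beginning.
The match spans [0:3] → 'd-d'.

(0, 3)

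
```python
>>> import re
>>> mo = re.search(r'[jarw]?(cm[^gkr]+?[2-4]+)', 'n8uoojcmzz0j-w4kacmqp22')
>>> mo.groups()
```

('cmzz0j-w4',)

The pattern matches optionally one of [jarw]; then the literal 'cm', then one or more of any character except [gkr] (lazy), then one or more of a character in [2-4] (captured).
`search` walks the string left to right and returns the first match it finds.
The match spans [5:15] → 'jcmzz0j-w4'.
Captured: group 1 = 'cmzz0j-w4'.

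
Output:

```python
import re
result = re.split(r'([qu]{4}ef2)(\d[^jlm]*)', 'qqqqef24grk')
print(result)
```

['', 'qqqqef2', '4grk', '']

This matches exactly 4 of one of [qu], then the literal 'ef2' (captured); then a digit, then zero or more of any character except [jlm] (captured).
Matches to split on: at [0:11] → 'qqqqef24grk'.
With a capturing group present, the delimiter's captured portion is kept in the result list.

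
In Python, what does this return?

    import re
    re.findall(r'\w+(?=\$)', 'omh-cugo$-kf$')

The positive lookaround only admits positions where the adjacent text matches; those characters stay outside the span.
Walking the string: at [4:8] → 'cugo'; at [10:12] → 'kf'.
With no groups in the pattern, `findall` gives back each whole match — 2 here.

['cugo', 'kf']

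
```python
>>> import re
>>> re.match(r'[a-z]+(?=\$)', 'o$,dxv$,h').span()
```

(0, 1)

The positive lookaround only admits positions where the adjacent text matches; those characters stay outside the span.
`re.match` only tries the pattern at the start of the string.
The match spans [0:1] → 'o'.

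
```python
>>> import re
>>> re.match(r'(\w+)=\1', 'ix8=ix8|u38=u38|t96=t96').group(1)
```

The match spans [0:7] → 'ix8=ix8'.
Captured: group 1 = 'ix8'.

'ix8'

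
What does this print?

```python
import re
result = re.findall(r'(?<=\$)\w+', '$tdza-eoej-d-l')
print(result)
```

['tdza']

The positive lookaround only admits positions where the adjacent text matches; those characters stay outside the span.
Walking the string: at [1:5] → 'tdza'.
`findall` yields the raw match text (1 of them) because the pattern has no groups.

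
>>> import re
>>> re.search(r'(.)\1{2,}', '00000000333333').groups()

The match spans [0:8] → '00000000'.
Captured: group 1 = '0'.

('0',)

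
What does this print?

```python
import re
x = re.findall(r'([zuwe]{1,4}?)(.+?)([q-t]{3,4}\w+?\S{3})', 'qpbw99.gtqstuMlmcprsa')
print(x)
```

[('w', '99.g', 'tqstuMlm')]

Pattern: 1 to 4 of one of [zuwe] (lazy) (captured); then one or more of any character (lazy) (captured); then 3 to 4 of a character in [q-t], then one or more of a word character (lazy), then exactly 3 of a non-whitespace character (captured).
Because the quantifier is non-greedy, it stops expanding at the earliest point where the rest of the pattern can succeed.
Walking the string: at [3:16] match 'w99.gtqstuMlm', groups = ('w', '99.g', 'tqstuMlm').
Multiple groups make `findall` return tuples — one 3-tuple for the one match.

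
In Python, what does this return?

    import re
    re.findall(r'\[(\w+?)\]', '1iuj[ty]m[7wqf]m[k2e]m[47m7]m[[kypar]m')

Walking the string: at [4:8] match '[ty]', group 1 = 'ty'; at [9:15] match '[7wqf]', group 1 = '7wqf'; at [16:21] match '[k2e]', group 1 = 'k2e'; at [22:28] match '[47m7]', group 1 = '47m7'; at [30:37] match '[kypar]', group 1 = 'kypar'.
One capturing group, so `findall` returns just the captured substring from each match — 5 in all.

['ty', '7wqf', 'k2e', '47m7', 'kypar']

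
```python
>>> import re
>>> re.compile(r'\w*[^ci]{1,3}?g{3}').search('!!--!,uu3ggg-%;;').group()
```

The pattern matches zero or more of a word character; then 1 to 3 of any character except [ci] (lazy), then exactly 3 of a literal 'g'.
`re.search` tries every starting position until one works.
The match spans [6:12] → 'uu3ggg'.

'uu3ggg'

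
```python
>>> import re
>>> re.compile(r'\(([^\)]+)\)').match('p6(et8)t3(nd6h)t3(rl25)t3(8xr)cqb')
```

`match` is anchored at position 0; if the pattern doesn't fit there, it returns None.
Here the pattern fails at index 0, so the call returns None.

None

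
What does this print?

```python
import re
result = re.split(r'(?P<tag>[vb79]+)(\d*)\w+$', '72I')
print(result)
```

Pattern: one or more of one of [vb79] (captured as 'tag'); then zero or more of a digit (captured); then one or more of a word character; then anchored at the end.
Matches to split on: at [0:3] → '72I'.
The group in the pattern means `split` returns the separators' captures alongside the pieces.

['', '7', '2', '']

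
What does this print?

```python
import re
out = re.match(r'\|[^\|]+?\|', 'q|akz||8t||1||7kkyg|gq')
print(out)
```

None

`re.match` only tries the pattern at the start of the string.
Here the pattern fails at index 0, so the call returns None.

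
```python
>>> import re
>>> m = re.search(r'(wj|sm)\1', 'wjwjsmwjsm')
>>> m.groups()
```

The match spans [0:4] → 'wjwj'.
Captured: group 1 = 'wj'.

('wj',)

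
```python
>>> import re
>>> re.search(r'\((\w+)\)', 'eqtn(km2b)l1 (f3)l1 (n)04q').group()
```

'(km2b)'

Unlike `match`, `search` isn't anchored — it looks for the pattern anywhere in the string.
The match spans [4:10] → '(km2b)'.
Captured: group 1 = 'km2b'.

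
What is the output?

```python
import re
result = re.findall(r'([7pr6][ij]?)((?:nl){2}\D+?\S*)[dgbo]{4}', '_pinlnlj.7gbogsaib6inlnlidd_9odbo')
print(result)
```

[('pi', 'nlnlj.7gbogsaib6inlnlidd_9')]

This matches one of [7pr6], then optionally one of [ij] (captured); then the literal 'nl' repeated 2 times, then one or more of a non-digit (lazy), then zero or more of a non-whitespace character (captured); then exactly 4 of one of [dgbo].
Matches: at [1:33] match 'pinlnlj.7gbogsaib6inlnlidd_9odbo', groups = ('pi', 'nlnlj.7gbogsaib6inlnlidd_9').
With 2 capturing groups, `findall` returns a 2-tuple per match.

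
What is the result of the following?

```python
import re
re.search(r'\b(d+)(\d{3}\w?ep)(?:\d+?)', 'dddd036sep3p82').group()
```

'dddd036sep3'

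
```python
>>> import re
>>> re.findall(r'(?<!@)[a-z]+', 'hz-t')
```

['hz', 't']

The negative lookahead/lookbehind blocks any match where the forbidden context is present.
No capturing groups, so `findall` returns the 2 full match strings.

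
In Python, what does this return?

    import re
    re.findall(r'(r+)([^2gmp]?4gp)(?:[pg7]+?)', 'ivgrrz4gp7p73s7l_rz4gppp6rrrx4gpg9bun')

[('rr', 'z4gp'), ('r', 'z4gp'), ('rrr', 'x4gp')]

`findall` packs the 2 group values into a tuple for every match.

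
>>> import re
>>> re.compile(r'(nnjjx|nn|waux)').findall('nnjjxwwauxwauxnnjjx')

['nnjjx', 'waux', 'waux', 'nnjjx']

`|` is ordered: at each position the engine commits to the first alternative that works.
Because there's exactly one group, `findall` drops the full match and keeps group 1 from each hit.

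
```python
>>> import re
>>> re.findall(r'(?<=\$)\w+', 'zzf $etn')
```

The positive lookaround only admits positions where the adjacent text matches; those characters stay outside the span.
`findall` yields the raw match text (1 of them) because the pattern has no groups.

['etn']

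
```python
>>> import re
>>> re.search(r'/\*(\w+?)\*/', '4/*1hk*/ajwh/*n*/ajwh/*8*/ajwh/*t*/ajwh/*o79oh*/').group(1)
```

`re.search` tries every starting position until one works.
The match spans [1:8] → '/*1hk*/'.
Captured: group 1 = '1hk'.

'1hk'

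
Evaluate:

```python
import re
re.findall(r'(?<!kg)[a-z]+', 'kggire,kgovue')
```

The negative lookahead/lookbehind blocks any match where the forbidden context is present.
Matches: at [0:6] → 'kggire'; at [7:13] → 'kgovue'.
Since nothing is captured, `findall` lists the 2 matched substrings directly.

['kggire', 'kgovue']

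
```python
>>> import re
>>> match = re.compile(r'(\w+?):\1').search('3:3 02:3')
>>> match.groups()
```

('3',)

After group 1 captures some text, `\1` only succeeds where that same text appears again.
`search` walks the string left to right and returns the first match it finds.
The match spans [0:3] → '3:3'.
Captured: group 1 = '3'.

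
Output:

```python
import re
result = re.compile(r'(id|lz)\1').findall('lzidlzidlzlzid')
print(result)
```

['lz']

The backreference `\1` re-matches whatever the first group consumed, character for character.
Walking the string: at [8:12] match 'lzlz', group 1 = 'lz'.
`findall` collects group 1 from the one match (1 total).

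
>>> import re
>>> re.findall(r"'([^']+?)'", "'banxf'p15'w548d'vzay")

['banxf', 'w548d']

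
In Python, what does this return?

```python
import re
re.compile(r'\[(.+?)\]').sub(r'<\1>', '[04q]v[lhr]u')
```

'<04q>v<lhr>u'

The `?` after the quantifier makes it lazy — it takes as little as possible before letting the rest of the pattern try.
Matches: at [0:5] → '[04q]'; at [6:11] → '[lhr]'.
Each match is replaced using the text its own group 1 captured.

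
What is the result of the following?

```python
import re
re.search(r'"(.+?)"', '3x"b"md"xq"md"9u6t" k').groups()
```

The `?` after the quantifier makes it lazy — it takes as little as possible before letting the rest of the pattern try.
`re.search` scans for the first position where the pattern succeeds.
The match spans [2:5] → '"b"'.
Captured: group 1 = 'b'.

('b',)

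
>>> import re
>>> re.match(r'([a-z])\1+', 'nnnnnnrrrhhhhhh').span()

`match` is anchored at position 0; if the pattern doesn't fit there, it returns None.
The match spans [0:6] → 'nnnnnn'.

(0, 6)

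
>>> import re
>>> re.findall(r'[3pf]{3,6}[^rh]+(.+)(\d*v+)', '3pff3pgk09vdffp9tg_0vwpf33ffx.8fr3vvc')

[('r3v', 'v')]

Pattern: 3 to 6 of one of [3pf], then one or more of any character except [rh]; then one or more of any character (captured); then zero or more of a digit, then one or more of a literal 'v' (captured).
Matches: at [0:36] match '3pff3pgk09vdffp9tg_0vwpf33ffx.8fr3vv', groups = ('r3v', 'v').
`findall` packs the 2 group values into a tuple for every match.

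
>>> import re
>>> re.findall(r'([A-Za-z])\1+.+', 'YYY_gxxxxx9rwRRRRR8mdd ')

After group 1 captures some text, `\1` only succeeds where that same text appears again.
One capturing group, so `findall` returns just the captured substring from the one match — 1 in all.

['Y']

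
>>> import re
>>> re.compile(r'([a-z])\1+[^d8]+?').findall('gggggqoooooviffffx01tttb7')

['g', 'o', 'f', 't']

`\1` has to match the exact text group 1 already captured.
Matches: at [0:6] match 'gggggq', group 1 = 'g'; at [6:12] match 'ooooov', group 1 = 'o'; at [13:18] match 'ffffx', group 1 = 'f'; at [20:24] match 'tttb', group 1 = 't'.
Because there's exactly one group, `findall` drops the full match and keeps group 1 from each hit.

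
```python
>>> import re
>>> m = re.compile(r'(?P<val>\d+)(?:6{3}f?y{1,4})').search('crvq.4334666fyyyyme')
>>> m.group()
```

'4334666fyyyy'

This matches one or more of a digit (captured as 'val'); then exactly 3 of a literal '6', then optionally the literal 'f', then 1 to 4 of the literal 'y' (non-capturing group).
`search` walks the string left to right and returns the first match it finds.
The match spans [5:17] → '4334666fyyyy'.
Captured: group 1 = '4334'.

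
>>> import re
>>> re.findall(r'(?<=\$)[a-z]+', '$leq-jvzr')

['leq']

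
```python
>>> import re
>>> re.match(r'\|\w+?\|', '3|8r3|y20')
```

With `match`, the pattern is implicitly anchored at the beginning.
Here the string doesn't start with a match, so the call returns None.

None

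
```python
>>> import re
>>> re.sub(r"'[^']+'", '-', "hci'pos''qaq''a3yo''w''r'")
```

Matches: at [3:8] → "'pos'"; at [8:13] → "'qaq'"; at [13:19] → "'a3yo'"; at [19:22] → "'w'"; at [22:25] → "'r'".
`sub` substitutes '-' at each match site.

'hci-----'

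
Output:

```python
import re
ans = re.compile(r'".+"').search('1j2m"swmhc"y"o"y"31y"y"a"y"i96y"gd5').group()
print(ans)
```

"swmhc"y"o"y"31y"y"a"y"i96y"

`search` walks the string left to right and returns the first match it finds.
The match spans [4:32] → '"swmhc"y"o"y"31y"y"a"y"i96y"'.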